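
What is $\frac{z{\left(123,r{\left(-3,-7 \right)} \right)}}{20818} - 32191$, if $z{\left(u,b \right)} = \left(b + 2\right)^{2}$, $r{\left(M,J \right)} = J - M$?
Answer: $- \frac{335076117}{10409} \approx -32191.0$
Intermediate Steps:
$z{\left(u,b \right)} = \left(2 + b\right)^{2}$
$\frac{z{\left(123,r{\left(-3,-7 \right)} \right)}}{20818} - 32191 = \frac{\left(2 - 4\right)^{2}}{20818} - 32191 = \left(2 + \left(-7 + 3\right)\right)^{2} \cdot \frac{1}{20818} - 32191 = \left(2 - 4\right)^{2} \cdot \frac{1}{20818} - 32191 = \left(-2\right)^{2} \cdot \frac{1}{20818} - 32191 = 4 \cdot \frac{1}{20818} - 32191 = \frac{2}{10409} - 32191 = - \frac{335076117}{10409}$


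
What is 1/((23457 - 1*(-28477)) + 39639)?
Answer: 1/91573 ≈ 1.0920e-5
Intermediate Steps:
1/((23457 - 1*(-28477)) + 39639) = 1/((23457 + 28477) + 39639) = 1/(51934 + 39639) = 1/91573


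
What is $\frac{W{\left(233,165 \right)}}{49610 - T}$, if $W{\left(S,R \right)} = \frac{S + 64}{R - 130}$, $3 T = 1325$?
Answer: $\frac{891}{5162675} \approx 0.00017259$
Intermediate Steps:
$T = \frac{1325}{3}$ ($T = \frac{1}{3} \cdot 1325 = \frac{1325}{3} \approx 441.67$)
$W{\left(S,R \right)} = \frac{64 + S}{-130 + R}$
$\frac{W{\left(233,165 \right)}}{49610 - T} = \frac{\frac{1}{-130 + 165} \left(64 + 233\right)}{49610 - \frac{1325}{3}} = \frac{\frac{1}{35} \cdot 297}{49610 - \frac{1325}{3}} = \frac{\frac{1}{35} \cdot 297}{\frac{147505}{3}} = \frac{297}{35} \cdot \frac{3}{147505} = \frac{891}{5162675}$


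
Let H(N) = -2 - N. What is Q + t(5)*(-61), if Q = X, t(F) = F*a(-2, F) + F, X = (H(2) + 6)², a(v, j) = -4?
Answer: 919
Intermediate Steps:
X = 4 (X = ((-2 - 1*2) + 6)² = ((-2 - 2) + 6)² = (-4 + 6)² = 2² = 4)
t(F) = -3*F (t(F) = F*(-4) + F = -4*F + F = -3*F)
Q = 4
Q + t(5)*(-61) = 4 - 3*5*(-61) = 4 - 15*(-61) = 4 + 915 = 919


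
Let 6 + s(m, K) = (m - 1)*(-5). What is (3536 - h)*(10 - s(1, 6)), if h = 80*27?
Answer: 22016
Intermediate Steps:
s(m, K) = -1 - 5*m (s(m, K) = -6 + (m - 1)*(-5) = -6 + (-1 + m)*(-5) = -6 + (5 - 5*m) = -1 - 5*m)
h = 2160
(3536 - h)*(10 - s(1, 6)) = (3536 - 1*2160)*(10 - (-1 - 5*1)) = (3536 - 2160)*(10 - (-1 - 5)) = 1376*(10 - 1*(-6)) = 1376*(10 + 6) = 1376*16 = 22016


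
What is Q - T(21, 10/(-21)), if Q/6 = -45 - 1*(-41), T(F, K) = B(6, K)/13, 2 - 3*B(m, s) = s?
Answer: -1516/63 ≈ -24.063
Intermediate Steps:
B(m, s) = ⅔ - s/3
T(F, K) = 2/39 - K/39 (T(F, K) = (⅔ - K/3)/13 = (⅔ - K/3)*(1/13) = 2/39 - K/39)
Q = -24 (Q = 6*(-45 - 1*(-41)) = 6*(-45 + 41) = 6*(-4) = -24)
Q - T(21, 10/(-21)) = -24 - (2/39 - 10/(39*(-21))) = -24 - (2/39 - 10*(-1)/(39*21)) = -24 - (2/39 - 1/39*(-10/21)) = -24 - (2/39 + 10/819) = -24 - 1*4/63 = -24 - 4/63 = -1516/63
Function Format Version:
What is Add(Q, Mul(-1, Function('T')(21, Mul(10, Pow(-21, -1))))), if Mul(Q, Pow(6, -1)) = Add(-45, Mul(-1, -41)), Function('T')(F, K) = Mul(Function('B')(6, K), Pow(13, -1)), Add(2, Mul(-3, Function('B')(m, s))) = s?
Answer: Rational(-1516, 63) ≈ -24.063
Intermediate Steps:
Function('B')(m, s) = Add(Rational(2, 3), Mul(Rational(-1, 3), s))
Function('T')(F, K) = Add(Rational(2, 39), Mul(Rational(-1, 39), K)) (Function('T')(F, K) = Mul(Add(Rational(2, 3), Mul(Rational(-1, 3), K)), Pow(13, -1)) = Mul(Add(Rational(2, 3), Mul(Rational(-1, 3), K)), Rational(1, 13)) = Add(Rational(2, 39), Mul(Rational(-1, 39), K)))
Q = -24 (Q = Mul(6, Add(-45, Mul(-1, -41))) = Mul(6, Add(-45, 41)) = Mul(6, -4) = -24)
Add(Q, Mul(-1, Function('T')(21, Mul(10, Pow(-21, -1))))) = Add(-24, Mul(-1, Add(Rational(2, 39), Mul(Rational(-1, 39), Mul(10, Pow(-21, -1)))))) = Add(-24, Mul(-1, Add(Rational(2, 39), Mul(Rational(-1, 39), Mul(10, Rational(-1, 21)))))) = Add(-24, Mul(-1, Add(Rational(2, 39), Mul(Rational(-1, 39), Rational(-10, 21))))) = Add(-24, Mul(-1, Add(Rational(2, 39), Rational(10, 819)))) = Add(-24, Mul(-1, Rational(4, 63))) = Add(-24, Rational(-4, 63)) = Rational(-1516, 63)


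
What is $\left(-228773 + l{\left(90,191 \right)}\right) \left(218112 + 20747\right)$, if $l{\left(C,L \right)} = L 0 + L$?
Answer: $-54598867938$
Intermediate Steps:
$l{\left(C,L \right)} = L$ ($l{\left(C,L \right)} = 0 + L = L$)
$\left(-228773 + l{\left(90,191 \right)}\right) \left(218112 + 20747\right) = \left(-228773 + 191\right) \left(218112 + 20747\right) = \left(-228582\right) 238859 = -54598867938$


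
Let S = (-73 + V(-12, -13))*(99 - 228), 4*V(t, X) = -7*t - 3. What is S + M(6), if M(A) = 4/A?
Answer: 81665/12 ≈ 6805.4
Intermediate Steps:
V(t, X) = -3/4 - 7*t/4 (V(t, X) = (-7*t - 3)/4 = (-3 - 7*t)/4 = -3/4 - 7*t/4)
S = 27219/4 (S = (-73 + (-3/4 - 7/4*(-12)))*(99 - 228) = (-73 + (-3/4 + 21))*(-129) = (-73 + 81/4)*(-129) = -211/4*(-129) = 27219/4 ≈ 6804.8)
S + M(6) = 27219/4 + 4/6 = 27219/4 + 4*(1/6) = 27219/4 + 2/3 = 81665/12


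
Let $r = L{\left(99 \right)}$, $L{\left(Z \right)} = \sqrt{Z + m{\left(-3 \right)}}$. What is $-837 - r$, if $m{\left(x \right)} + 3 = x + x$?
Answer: $-837 - 3 \sqrt{10} \approx -846.49$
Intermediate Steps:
$m{\left(x \right)} = -3 + 2 x$ ($m{\left(x \right)} = -3 + \left(x + x\right) = -3 + 2 x$)
$L{\left(Z \right)} = \sqrt{-9 + Z}$ ($L{\left(Z \right)} = \sqrt{Z + \left(-3 + 2 \left(-3\right)\right)} = \sqrt{Z - 9} = \sqrt{-9 + Z}$)
$r = 3 \sqrt{10}$ ($r = \sqrt{-9 + 99} = \sqrt{90} = 3 \sqrt{10} \approx 9.4868$)
$-837 - r = -837 - 3 \sqrt{10}$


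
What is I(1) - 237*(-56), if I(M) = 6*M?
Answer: 13278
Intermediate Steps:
I(1) - 237*(-56) = 6*1 - 237*(-56) = 6 + 13272 = 13278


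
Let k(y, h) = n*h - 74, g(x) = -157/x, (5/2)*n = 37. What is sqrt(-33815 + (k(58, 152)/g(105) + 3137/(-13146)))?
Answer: I*sqrt(150243327656018814)/2063922 ≈ 187.8*I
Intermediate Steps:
n = 74/5 (n = (2/5)*37 = 74/5 ≈ 14.800)
k(y, h) = -74 + 74*h/5 (k(y, h) = 74*h/5 - 74 = -74 + 74*h/5)
sqrt(-33815 + (k(58, 152)/g(105) + 3137/(-13146))) = sqrt(-33815 + ((-74 + (74/5)*152)/((-157/105)) + 3137/(-13146))) = sqrt(-33815 + ((-74 + 11248/5)/((-157*1/105)) + 3137*(-1/13146))) = sqrt(-33815 + (10878/(5*(-157/105)) - 3137/13146)) = sqrt(-33815 + ((10878/5)*(-105/157) - 3137/13146)) = sqrt(-33815 + (-228438/157 - 3137/13146)) = sqrt(-33815 - 3003538457/2063922) = sqrt(-72795060887/2063922) = I*sqrt(150243327656018814)/2063922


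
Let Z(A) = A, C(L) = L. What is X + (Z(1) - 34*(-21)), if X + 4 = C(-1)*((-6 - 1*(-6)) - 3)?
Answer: 714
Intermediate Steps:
X = -1 (X = -4 - ((-6 - 1*(-6)) - 3) = -4 - ((-6 + 6) - 3) = -4 - (0 - 3) = -4 - 1*(-3) = -4 + 3 = -1)
X + (Z(1) - 34*(-21)) = -1 + (1 - 34*(-21)) = -1 + (1 + 714) = -1 + 715 = 714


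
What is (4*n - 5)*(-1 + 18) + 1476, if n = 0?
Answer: 1391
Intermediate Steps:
(4*n - 5)*(-1 + 18) + 1476 = (4*0 - 5)*(-1 + 18) + 1476 = (0 - 5)*17 + 1476 = -5*17 + 1476 = -85 + 1476 = 1391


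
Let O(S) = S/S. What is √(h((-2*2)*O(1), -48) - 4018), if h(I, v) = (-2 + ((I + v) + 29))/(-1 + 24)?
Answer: 3*I*√236233/23 ≈ 63.396*I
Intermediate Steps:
O(S) = 1
h(I, v) = 27/23 + I/23 + v/23 (h(I, v) = (-2 + (29 + I + v))/23 = (27 + I + v)*(1/23) = 27/23 + I/23 + v/23)
√(h((-2*2)*O(1), -48) - 4018) = √((27/23 + (-2*2*1)/23 + (1/23)*(-48)) - 4018) = √((27/23 + (-4*1)/23 - 48/23) - 4018) = √((27/23 + (1/23)*(-4) - 48/23) - 4018) = √((27/23 - 4/23 - 48/23) - 4018) = √(-25/23 - 4018) = √(-92439/23) = 3*I*√236233/23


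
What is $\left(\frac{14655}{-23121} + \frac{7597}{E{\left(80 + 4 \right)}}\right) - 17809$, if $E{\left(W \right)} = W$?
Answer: $- \frac{182082431}{10276} \approx -17719.0$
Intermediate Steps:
$\left(\frac{14655}{-23121} + \frac{7597}{E{\left(80 + 4 \right)}}\right) - 17809 = \left(\frac{14655}{-23121} + \frac{7597}{80 + 4}\right) - 17809 = \left(14655 \left(- \frac{1}{23121}\right) + \frac{7597}{84}\right) - 17809 = \left(- \frac{4885}{7707} + 7597 \cdot \frac{1}{84}\right) - 17809 = \left(- \frac{4885}{7707} + \frac{7597}{84}\right) - 17809 = \frac{922853}{10276} - 17809 = - \frac{182082431}{10276}$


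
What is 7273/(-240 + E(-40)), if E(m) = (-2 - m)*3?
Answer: -1039/18 ≈ -57.722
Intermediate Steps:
E(m) = -6 - 3*m
7273/(-240 + E(-40)) = 7273/(-240 + (-6 - 3*(-40))) = 7273/(-240 + (-6 + 120)) = 7273/(-240 + 114) = 7273/(-126) = 7273*(-1/126) = -1039/18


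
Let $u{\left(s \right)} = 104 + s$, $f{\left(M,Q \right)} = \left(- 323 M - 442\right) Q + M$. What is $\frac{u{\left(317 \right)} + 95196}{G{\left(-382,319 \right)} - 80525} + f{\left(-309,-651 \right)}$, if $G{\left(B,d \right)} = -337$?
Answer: $- \frac{5230714144105}{80862} \approx -6.4687 \cdot 10^{7}$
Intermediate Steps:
$f{\left(M,Q \right)} = M + Q \left(-442 - 323 M\right)$ ($f{\left(M,Q \right)} = \left(-442 - 323 M\right) Q + M = Q \left(-442 - 323 M\right) + M = M + Q \left(-442 - 323 M\right)$)
$\frac{u{\left(317 \right)} + 95196}{G{\left(-382,319 \right)} - 80525} + f{\left(-309,-651 \right)} = \frac{\left(104 + 317\right) + 95196}{-337 - 80525} - \left(-287433 + 64974357\right) = \frac{421 + 95196}{-80862} - 64686924 = 95617 \left(- \frac{1}{80862}\right) - 64686924 = - \frac{95617}{80862} - 64686924 = - \frac{5230714144105}{80862}$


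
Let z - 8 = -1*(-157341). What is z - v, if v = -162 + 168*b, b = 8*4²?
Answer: 136007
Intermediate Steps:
b = 128 (b = 8*16 = 128)
z = 157349 (z = 8 - 1*(-157341) = 8 + 157341 = 157349)
v = 21342 (v = -162 + 168*128 = -162 + 21504 = 21342)
z - v = 157349 - 1*21342 = 157349 - 21342 = 136007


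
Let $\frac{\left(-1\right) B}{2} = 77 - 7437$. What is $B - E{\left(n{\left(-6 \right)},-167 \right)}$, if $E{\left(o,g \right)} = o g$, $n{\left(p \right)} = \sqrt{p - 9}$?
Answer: $14720 + 167 i \sqrt{15} \approx 14720.0 + 646.79 i$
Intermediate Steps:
$n{\left(p \right)} = \sqrt{-9 + p}$
$B = 14720$ ($B = - 2 \left(77 - 7437\right) = \left(-2\right) \left(-7360\right) = 14720$)
$E{\left(o,g \right)} = g o$
$B - E{\left(n{\left(-6 \right)},-167 \right)} = 14720 - - 167 \sqrt{-9 - 6} = 14720 - - 167 \sqrt{-15} = 14720 - - 167 i \sqrt{15} = 14720 + 167 i \sqrt{15}$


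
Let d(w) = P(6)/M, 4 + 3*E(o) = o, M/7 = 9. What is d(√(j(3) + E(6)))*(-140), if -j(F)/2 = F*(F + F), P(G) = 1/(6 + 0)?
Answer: -10/27 ≈ -0.37037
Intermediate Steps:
M = 63 (M = 7*9 = 63)
E(o) = -4/3 + o/3
P(G) = ⅙ (P(G) = 1/6 = ⅙)
j(F) = -4*F² (j(F) = -2*F*(F + F) = -2*F*2*F = -4*F²)
d(w) = 1/378 (d(w) = (⅙)/63 = (⅙)*(1/63) = 1/378)
d(√(j(3) + E(6)))*(-140) = (1/378)*(-140) = -10/27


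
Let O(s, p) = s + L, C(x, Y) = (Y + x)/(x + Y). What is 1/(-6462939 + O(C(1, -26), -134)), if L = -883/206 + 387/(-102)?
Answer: -1751/11316618587 ≈ -1.5473e-7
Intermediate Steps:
L = -14149/1751 (L = -883*1/206 + 387*(-1/102) = -883/206 - 129/34 = -14149/1751 ≈ -8.0805)
C(x, Y) = 1 (C(x, Y) = (Y + x)/(Y + x) = 1)
O(s, p) = -14149/1751 + s (O(s, p) = s - 14149/1751 = -14149/1751 + s)
1/(-6462939 + O(C(1, -26), -134)) = 1/(-6462939 + (-14149/1751 + 1)) = 1/(-6462939 - 12398/1751) = 1/(-11316618587/1751) = -1751/11316618587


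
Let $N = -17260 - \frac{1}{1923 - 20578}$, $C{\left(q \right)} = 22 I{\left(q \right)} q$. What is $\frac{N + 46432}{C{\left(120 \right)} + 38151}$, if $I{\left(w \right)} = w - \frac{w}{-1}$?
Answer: $\frac{544203661}{12531514905} \approx 0.043427$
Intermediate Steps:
$I{\left(w \right)} = 2 w$ ($I{\left(w \right)} = w - w \left(-1\right) = w - - w = w + w = 2 w$)
$C{\left(q \right)} = 44 q^{2}$ ($C{\left(q \right)} = 22 \cdot 2 q q = 44 q q = 44 q^{2}$)
$N = - \frac{321985299}{18655}$ ($N = -17260 - \frac{1}{-18655} = -17260 - - \frac{1}{18655} = -17260 + \frac{1}{18655} = - \frac{321985299}{18655} \approx -17260.0$)
$\frac{N + 46432}{C{\left(120 \right)} + 38151} = \frac{- \frac{321985299}{18655} + 46432}{44 \cdot 120^{2} + 38151} = \frac{544203661}{18655 \left(44 \cdot 14400 + 38151\right)} = \frac{544203661}{18655 \left(633600 + 38151\right)} = \frac{544203661}{18655 \cdot 671751} = \frac{544203661}{18655} \cdot \frac{1}{671751} = \frac{544203661}{12531514905}$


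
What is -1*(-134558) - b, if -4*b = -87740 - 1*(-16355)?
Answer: 466847/4 ≈ 1.1671e+5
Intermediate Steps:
b = 71385/4 (b = -(-87740 - 1*(-16355))/4 = -(-87740 + 16355)/4 = -¼*(-71385) = 71385/4 ≈ 17846.)
-1*(-134558) - b = -1*(-134558) - 1*71385/4 = 134558 - 71385/4 = 466847/4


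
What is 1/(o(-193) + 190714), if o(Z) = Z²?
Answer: 1/227963 ≈ 4.3867e-6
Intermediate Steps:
1/(o(-193) + 190714) = 1/((-193)² + 190714) = 1/(37249 + 190714) = 1/227963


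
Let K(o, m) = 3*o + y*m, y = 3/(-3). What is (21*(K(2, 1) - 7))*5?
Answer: -210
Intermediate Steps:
y = -1 (y = 3*(-⅓) = -1)
K(o, m) = -m + 3*o (K(o, m) = 3*o - m = -m + 3*o)
(21*(K(2, 1) - 7))*5 = (21*((-1*1 + 3*2) - 7))*5 = (21*((-1 + 6) - 7))*5 = (21*(5 - 7))*5 = (21*(-2))*5 = -42*5 = -210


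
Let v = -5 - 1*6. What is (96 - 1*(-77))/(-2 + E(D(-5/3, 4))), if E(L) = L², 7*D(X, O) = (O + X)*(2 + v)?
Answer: 173/7 ≈ 24.714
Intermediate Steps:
v = -11 (v = -5 - 6 = -11)
D(X, O) = -9*O/7 - 9*X/7 (D(X, O) = ((O + X)*(2 - 11))/7 = ((O + X)*(-9))/7 = (-9*O - 9*X)/7 = -9*O/7 - 9*X/7)
(96 - 1*(-77))/(-2 + E(D(-5/3, 4))) = (96 - 1*(-77))/(-2 + (-9/7*4 - (-45)/(7*3))²) = (96 + 77)/(-2 + (-36/7 - (-45)/(7*3))²) = 173/(-2 + (-36/7 - 9/7*(-5/3))²) = 173/(-2 + (-36/7 + 15/7)²) = 173/(-2 + (-3)²) = 173/(-2 + 9) = 173/7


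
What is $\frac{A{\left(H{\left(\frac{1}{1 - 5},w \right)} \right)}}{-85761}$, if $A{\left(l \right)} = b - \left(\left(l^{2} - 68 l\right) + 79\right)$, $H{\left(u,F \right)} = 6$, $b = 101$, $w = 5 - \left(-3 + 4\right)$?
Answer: $- \frac{394}{85761} \approx -0.0045942$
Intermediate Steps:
$w = 4$ ($w = 5 - 1 = 4$)
$A{\left(l \right)} = 22 - l^{2} + 68 l$ ($A{\left(l \right)} = 101 - \left(\left(l^{2} - 68 l\right) + 79\right) = 101 - \left(79 + l^{2} - 68 l\right) = 22 - l^{2} + 68 l$)
$\frac{A{\left(H{\left(\frac{1}{1 - 5},w \right)} \right)}}{-85761} = \frac{22 - 6^{2} + 68 \cdot 6}{-85761} = \left(22 - 36 + 408\right) \left(- \frac{1}{85761}\right) = 394 \left(- \frac{1}{85761}\right) = - \frac{394}{85761}$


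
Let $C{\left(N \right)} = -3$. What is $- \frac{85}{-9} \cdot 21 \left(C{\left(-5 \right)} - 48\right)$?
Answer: $-10115$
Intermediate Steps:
$- \frac{85}{-9} \cdot 21 \left(C{\left(-5 \right)} - 48\right) = - \frac{85}{-9} \cdot 21 \left(-3 - 48\right) = \left(-85\right) \left(- \frac{1}{9}\right) 21 \left(-3 - 48\right) = \frac{85}{9} \cdot 21 \left(-51\right) = \frac{595}{3} \left(-51\right) = -10115$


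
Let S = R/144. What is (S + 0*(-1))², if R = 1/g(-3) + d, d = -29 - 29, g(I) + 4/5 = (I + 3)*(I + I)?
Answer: 6241/36864 ≈ 0.16930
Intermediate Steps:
g(I) = -⅘ + 2*I*(3 + I) (g(I) = -⅘ + (I + 3)*(I + I) = -⅘ + (3 + I)*(2*I) = -⅘ + 2*I*(3 + I))
d = -58
R = -237/4 (R = 1/(-⅘ + 2*(-3)² + 6*(-3)) - 58 = 1/(-⅘ + 2*9 - 18) - 58 = 1/(-⅘ + 18 - 18) - 58 = 1/(-⅘) - 58 = -5/4 - 58 = -237/4 ≈ -59.250)
S = -79/192 (S = -237/4/144 = -237/4*1/144 = -79/192 ≈ -0.41146)
(S + 0*(-1))² = (-79/192 + 0*(-1))² = (-79/192 + 0)² = (-79/192)² = 6241/36864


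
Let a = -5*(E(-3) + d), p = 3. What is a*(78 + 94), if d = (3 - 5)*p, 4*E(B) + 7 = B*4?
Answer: 9245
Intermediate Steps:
E(B) = -7/4 + B (E(B) = -7/4 + (B*4)/4 = -7/4 + (4*B)/4 = -7/4 + B)
d = -6 (d = (3 - 5)*3 = -2*3 = -6)
a = 215/4 (a = -5*((-7/4 - 3) - 6) = -5*(-19/4 - 6) = -5*(-43/4) = 215/4 ≈ 53.750)
a*(78 + 94) = 215*(78 + 94)/4 = (215/4)*172 = 9245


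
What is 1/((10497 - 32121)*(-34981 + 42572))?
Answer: -1/164147784 ≈ -6.0921e-9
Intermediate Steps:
1/((10497 - 32121)*(-34981 + 42572)) = 1/(-21624*7591) = 1/(-164147784) = -1/164147784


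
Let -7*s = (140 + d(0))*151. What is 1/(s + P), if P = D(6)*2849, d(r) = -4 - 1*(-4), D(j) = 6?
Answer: 1/14074 ≈ 7.1053e-5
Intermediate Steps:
d(r) = 0 (d(r) = -4 + 4 = 0)
s = -3020 (s = -(140 + 0)*151/7 = -20*151 = -⅐*21140 = -3020)
P = 17094 (P = 6*2849 = 17094)
1/(s + P) = 1/(-3020 + 17094) = 1/14074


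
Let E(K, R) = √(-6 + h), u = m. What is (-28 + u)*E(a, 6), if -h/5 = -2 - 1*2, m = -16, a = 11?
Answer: -44*√14 ≈ -164.63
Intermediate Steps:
u = -16
h = 20 (h = -5*(-2 - 1*2) = -5*(-2 - 2) = -5*(-4) = 20)
E(K, R) = √14 (E(K, R) = √(-6 + 20) = √14)
(-28 + u)*E(a, 6) = (-28 - 16)*√14 = -44*√14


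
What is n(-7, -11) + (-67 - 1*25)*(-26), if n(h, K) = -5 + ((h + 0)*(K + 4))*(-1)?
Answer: 2338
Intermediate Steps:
n(h, K) = -5 - h*(4 + K) (n(h, K) = -5 + (h*(4 + K))*(-1) = -5 - h*(4 + K))
n(-7, -11) + (-67 - 1*25)*(-26) = (-5 - 4*(-7) - 1*(-11)*(-7)) + (-67 - 1*25)*(-26) = (-5 + 28 - 77) + (-67 - 25)*(-26) = -54 - 92*(-26) = -54 + 2392 = 2338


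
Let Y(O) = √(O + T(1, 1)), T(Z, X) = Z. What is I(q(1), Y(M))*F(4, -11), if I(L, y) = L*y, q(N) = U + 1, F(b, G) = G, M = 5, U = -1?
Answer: 0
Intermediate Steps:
Y(O) = √(1 + O) (Y(O) = √(O + 1) = √(1 + O))
q(N) = 0 (q(N) = -1 + 1 = 0)
I(q(1), Y(M))*F(4, -11) = (0*√(1 + 5))*(-11) = (0*√6)*(-11) = 0*(-11) = 0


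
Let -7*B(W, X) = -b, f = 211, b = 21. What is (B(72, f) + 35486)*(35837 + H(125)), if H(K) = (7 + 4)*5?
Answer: 1273771188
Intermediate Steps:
B(W, X) = 3 (B(W, X) = -(-1)*21/7 = -⅐*(-21) = 3)
H(K) = 55 (H(K) = 11*5 = 55)
(B(72, f) + 35486)*(35837 + H(125)) = (3 + 35486)*(35837 + 55) = 35489*35892 = 1273771188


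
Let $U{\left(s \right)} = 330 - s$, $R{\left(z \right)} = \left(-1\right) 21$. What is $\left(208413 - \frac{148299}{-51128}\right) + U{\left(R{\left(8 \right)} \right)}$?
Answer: $\frac{10673834091}{51128} \approx 2.0877 \cdot 10^{5}$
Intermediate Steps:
$R{\left(z \right)} = -21$
$\left(208413 - \frac{148299}{-51128}\right) + U{\left(R{\left(8 \right)} \right)} = \left(208413 - \frac{148299}{-51128}\right) + \left(330 - -21\right) = \left(208413 - 148299 \left(- \frac{1}{51128}\right)\right) + \left(330 + 21\right) = \left(208413 - - \frac{148299}{51128}\right) + 351 = \left(208413 + \frac{148299}{51128}\right) + 351 = \frac{10655888163}{51128} + 351 = \frac{10673834091}{51128}$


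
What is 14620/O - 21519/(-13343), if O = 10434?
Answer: 209801953/69610431 ≈ 3.0139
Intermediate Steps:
14620/O - 21519/(-13343) = 14620/10434 - 21519/(-13343) = 14620*(1/10434) - 21519*(-1/13343) = 7310/5217 + 21519/13343 = 209801953/69610431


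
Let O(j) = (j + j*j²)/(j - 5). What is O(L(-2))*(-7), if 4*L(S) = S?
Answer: -35/44 ≈ -0.79545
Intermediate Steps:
L(S) = S/4
O(j) = (j + j³)/(-5 + j)
O(L(-2))*(-7) = (((¼)*(-2) + ((¼)*(-2))³)/(-5 + (¼)*(-2)))*(-7) = ((-½ + (-½)³)/(-5 - ½))*(-7) = ((-½ - ⅛)/(-11/2))*(-7) = -2/11*(-5/8)*(-7) = (5/44)*(-7) = -35/44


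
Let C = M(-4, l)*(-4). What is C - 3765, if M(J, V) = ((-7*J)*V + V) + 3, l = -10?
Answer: -2617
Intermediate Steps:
M(J, V) = 3 + V - 7*J*V (M(J, V) = (-7*J*V + V) + 3 = (V - 7*J*V) + 3 = 3 + V - 7*J*V)
C = 1148 (C = (3 - 10 - 7*(-4)*(-10))*(-4) = (3 - 10 - 280)*(-4) = -287*(-4) = 1148)
C - 3765 = 1148 - 3765 = -2617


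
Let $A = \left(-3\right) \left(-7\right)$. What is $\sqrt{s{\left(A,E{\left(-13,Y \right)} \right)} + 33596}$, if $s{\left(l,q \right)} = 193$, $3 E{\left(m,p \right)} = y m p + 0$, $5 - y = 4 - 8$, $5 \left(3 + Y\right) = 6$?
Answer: $\sqrt{33789} \approx 183.82$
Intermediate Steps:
$Y = - \frac{9}{5}$ ($Y = -3 + \frac{1}{5} \cdot 6 = -3 + \frac{6}{5} = - \frac{9}{5} \approx -1.8$)
$y = 9$ ($y = 5 - \left(4 - 8\right) = 5 - -4 = 5 + 4 = 9$)
$E{\left(m,p \right)} = 3 m p$ ($E{\left(m,p \right)} = \frac{9 m p + 0}{3} = \frac{9 m p}{3} = 3 m p$)
$A = 21$
$\sqrt{s{\left(A,E{\left(-13,Y \right)} \right)} + 33596} = \sqrt{193 + 33596} = \sqrt{33789}$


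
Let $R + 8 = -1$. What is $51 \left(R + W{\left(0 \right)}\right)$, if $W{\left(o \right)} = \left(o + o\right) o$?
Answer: $-459$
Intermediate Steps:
$R = -9$ ($R = -8 - 1 = -9$)
$W{\left(o \right)} = 2 o^{2}$ ($W{\left(o \right)} = 2 o o = 2 o^{2}$)
$51 \left(R + W{\left(0 \right)}\right) = 51 \left(-9 + 2 \cdot 0^{2}\right) = 51 \left(-9 + 2 \cdot 0\right) = 51 \left(-9 + 0\right) = 51 \left(-9\right) = -459$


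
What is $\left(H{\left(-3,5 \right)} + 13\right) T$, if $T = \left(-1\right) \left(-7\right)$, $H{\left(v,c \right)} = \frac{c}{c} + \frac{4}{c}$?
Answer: $\frac{518}{5} \approx 103.6$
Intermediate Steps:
$H{\left(v,c \right)} = 1 + \frac{4}{c}$
$T = 7$
$\left(H{\left(-3,5 \right)} + 13\right) T = \left(\frac{4 + 5}{5} + 13\right) 7 = \left(\frac{1}{5} \cdot 9 + 13\right) 7 = \left(\frac{9}{5} + 13\right) 7 = \frac{74}{5} \cdot 7 = \frac{518}{5}$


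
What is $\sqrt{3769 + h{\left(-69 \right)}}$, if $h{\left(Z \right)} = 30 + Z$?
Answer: $\sqrt{3730} \approx 61.074$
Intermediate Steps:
$\sqrt{3769 + h{\left(-69 \right)}} = \sqrt{3769 + \left(30 - 69\right)} = \sqrt{3769 - 39} = \sqrt{3730}$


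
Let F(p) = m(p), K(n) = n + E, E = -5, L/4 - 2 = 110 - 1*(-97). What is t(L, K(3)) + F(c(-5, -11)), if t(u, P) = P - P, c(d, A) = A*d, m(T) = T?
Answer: 55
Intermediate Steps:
L = 836 (L = 8 + 4*(110 - 1*(-97)) = 8 + 4*(110 + 97) = 8 + 4*207 = 8 + 828 = 836)
K(n) = -5 + n (K(n) = n - 5 = -5 + n)
t(u, P) = 0
F(p) = p
t(L, K(3)) + F(c(-5, -11)) = 0 - 11*(-5) = 0 + 55 = 55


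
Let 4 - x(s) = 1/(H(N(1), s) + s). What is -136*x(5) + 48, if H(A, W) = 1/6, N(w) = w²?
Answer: -14560/31 ≈ -469.68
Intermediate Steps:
H(A, W) = ⅙ (H(A, W) = 1*(⅙) = ⅙)
x(s) = 4 - 1/(⅙ + s)
-136*x(5) + 48 = -272*(-1 + 12*5)/(1 + 6*5) + 48 = -272*(-1 + 60)/(1 + 30) + 48 = -272*59/31 + 48 = -136*118/31 + 48 = -16048/31 + 48 = -14560/31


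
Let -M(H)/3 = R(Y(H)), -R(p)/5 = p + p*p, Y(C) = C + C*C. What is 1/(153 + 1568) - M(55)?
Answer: -244970926199/1721 ≈ -1.4234e+8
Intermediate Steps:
Y(C) = C + C**2
R(p) = -5*p - 5*p**2 (R(p) = -5*(p + p*p) = -5*(p + p**2) = -5*p - 5*p**2)
M(H) = 15*H*(1 + H)*(1 + H*(1 + H)) (M(H) = -(-15)*H*(1 + H)*(1 + H*(1 + H)) = 15*H*(1 + H)*(1 + H*(1 + H)))
1/(153 + 1568) - M(55) = 1/(153 + 1568) - 15*55*(1 + 55)*(1 + 55*(1 + 55)) = 1/1721 - 15*55*56*(1 + 55*56) = 1/1721 - 15*55*56*(1 + 3080) = 1/1721 - 15*55*56*3081 = 1/1721 - 1*142342200 = 1/1721 - 142342200 = -244970926199/1721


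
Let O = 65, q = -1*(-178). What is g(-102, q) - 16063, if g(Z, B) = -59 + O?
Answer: -16057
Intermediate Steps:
q = 178
g(Z, B) = 6 (g(Z, B) = -59 + 65 = 6)
g(-102, q) - 16063 = 6 - 16063 = -16057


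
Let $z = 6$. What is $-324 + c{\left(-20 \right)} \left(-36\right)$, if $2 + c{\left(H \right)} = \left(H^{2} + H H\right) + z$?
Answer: $-29268$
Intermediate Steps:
$c{\left(H \right)} = 4 + 2 H^{2}$ ($c{\left(H \right)} = -2 + \left(\left(H^{2} + H H\right) + 6\right) = -2 + \left(\left(H^{2} + H^{2}\right) + 6\right) = -2 + \left(2 H^{2} + 6\right) = -2 + \left(6 + 2 H^{2}\right) = 4 + 2 H^{2}$)
$-324 + c{\left(-20 \right)} \left(-36\right) = -324 + \left(4 + 2 \left(-20\right)^{2}\right) \left(-36\right) = -324 + \left(4 + 2 \cdot 400\right) \left(-36\right) = -324 + \left(4 + 800\right) \left(-36\right) = -324 + 804 \left(-36\right) = -324 - 28944 = -29268$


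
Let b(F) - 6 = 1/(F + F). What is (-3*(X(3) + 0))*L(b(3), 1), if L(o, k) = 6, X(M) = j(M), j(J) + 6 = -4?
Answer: 180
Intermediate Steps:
b(F) = 6 + 1/(2*F) (b(F) = 6 + 1/(F + F) = 6 + 1/(2*F))
j(J) = -10 (j(J) = -6 - 4 = -10)
X(M) = -10
(-3*(X(3) + 0))*L(b(3), 1) = -3*(-10 + 0)*6 = -3*(-10)*6 = 30*6 = 180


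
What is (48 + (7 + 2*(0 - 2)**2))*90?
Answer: 5670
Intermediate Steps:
(48 + (7 + 2*(0 - 2)**2))*90 = (48 + (7 + 2*(-2)**2))*90 = (48 + (7 + 2*4))*90 = (48 + (7 + 8))*90 = (48 + 15)*90 = 63*90 = 5670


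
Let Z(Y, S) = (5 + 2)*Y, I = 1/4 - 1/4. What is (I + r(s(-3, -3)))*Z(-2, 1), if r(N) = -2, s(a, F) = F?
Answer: 28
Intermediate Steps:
I = 0 (I = 1*(¼) - 1*¼ = ¼ - ¼ = 0)
Z(Y, S) = 7*Y
(I + r(s(-3, -3)))*Z(-2, 1) = (0 - 2)*(7*(-2)) = -2*(-14) = 28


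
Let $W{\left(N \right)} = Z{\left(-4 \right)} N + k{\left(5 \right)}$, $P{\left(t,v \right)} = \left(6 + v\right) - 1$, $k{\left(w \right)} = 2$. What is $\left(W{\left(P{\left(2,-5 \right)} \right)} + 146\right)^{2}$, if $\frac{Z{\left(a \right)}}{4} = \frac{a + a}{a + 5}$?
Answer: $21904$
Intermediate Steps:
$Z{\left(a \right)} = \frac{8 a}{5 + a}$ ($Z{\left(a \right)} = 4 \frac{a + a}{a + 5} = 4 \frac{2 a}{5 + a} = \frac{8 a}{5 + a}$)
$P{\left(t,v \right)} = 5 + v$
$W{\left(N \right)} = 2 - 32 N$ ($W{\left(N \right)} = 8 \left(-4\right) \frac{1}{5 - 4} N + 2 = 8 \left(-4\right) 1^{-1} N + 2 = 8 \left(-4\right) 1 N + 2 = - 32 N + 2 = 2 - 32 N$)
$\left(W{\left(P{\left(2,-5 \right)} \right)} + 146\right)^{2} = \left(\left(2 - 32 \left(5 - 5\right)\right) + 146\right)^{2} = \left(\left(2 - 0\right) + 146\right)^{2} = \left(\left(2 + 0\right) + 146\right)^{2} = \left(2 + 146\right)^{2} = 148^{2} = 21904$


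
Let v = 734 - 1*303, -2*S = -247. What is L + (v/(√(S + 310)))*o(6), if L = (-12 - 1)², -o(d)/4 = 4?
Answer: 169 - 6896*√6/51 ≈ -162.21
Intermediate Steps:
S = 247/2 (S = -½*(-247) = 247/2 ≈ 123.50)
o(d) = -16 (o(d) = -4*4 = -16)
v = 431 (v = 734 - 303 = 431)
L = 169 (L = (-13)² = 169)
L + (v/(√(S + 310)))*o(6) = 169 + (431/(√(247/2 + 310)))*(-16) = 169 + (431/(√(867/2)))*(-16) = 169 + (431/((17*√6/2)))*(-16) = 169 + (431*(√6/51))*(-16) = 169 + (431*√6/51)*(-16) = 169 - 6896*√6/51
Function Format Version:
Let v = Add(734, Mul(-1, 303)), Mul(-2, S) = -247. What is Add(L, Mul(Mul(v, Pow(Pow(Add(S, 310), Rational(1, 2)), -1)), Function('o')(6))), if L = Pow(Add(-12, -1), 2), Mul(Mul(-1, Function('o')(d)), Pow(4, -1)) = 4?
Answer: Add(169, Mul(Rational(-6896, 51), Pow(6, Rational(1, 2)))) ≈ -162.21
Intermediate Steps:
S = Rational(247, 2) (S = Mul(Rational(-1, 2), -247) = Rational(247, 2) ≈ 123.50)
Function('o')(d) = -16 (Function('o')(d) = Mul(-4, 4) = -16)
v = 431 (v = Add(734, -303) = 431)
L = 169 (L = Pow(-13, 2) = 169)
Add(L, Mul(Mul(v, Pow(Pow(Add(S, 310), Rational(1, 2)), -1)), Function('o')(6))) = Add(169, Mul(Mul(431, Pow(Pow(Add(Rational(247, 2), 310), Rational(1, 2)), -1)), -16)) = Add(169, Mul(Mul(431, Pow(Pow(Rational(867, 2), Rational(1, 2)), -1)), -16)) = Add(169, Mul(Mul(431, Pow(Mul(Rational(17, 2), Pow(6, Rational(1, 2))), -1)), -16)) = Add(169, Mul(Mul(431, Mul(Rational(1, 51), Pow(6, Rational(1, 2)))), -16)) = Add(169, Mul(Mul(Rational(431, 51), Pow(6, Rational(1, 2))), -16)) = Add(169, Mul(Rational(-6896, 51), Pow(6, Rational(1, 2))))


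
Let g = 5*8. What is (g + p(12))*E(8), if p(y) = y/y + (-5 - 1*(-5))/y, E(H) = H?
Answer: 328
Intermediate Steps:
p(y) = 1 (p(y) = 1 + (-5 + 5)/y = 1 + 0/y = 1 + 0 = 1)
g = 40
(g + p(12))*E(8) = (40 + 1)*8 = 41*8 = 328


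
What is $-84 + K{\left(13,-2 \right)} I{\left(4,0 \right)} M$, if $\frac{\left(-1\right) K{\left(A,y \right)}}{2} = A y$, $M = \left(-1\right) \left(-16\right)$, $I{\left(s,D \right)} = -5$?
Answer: $-4244$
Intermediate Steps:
$M = 16$
$K{\left(A,y \right)} = - 2 A y$
$-84 + K{\left(13,-2 \right)} I{\left(4,0 \right)} M = -84 + \left(-2\right) 13 \left(-2\right) \left(\left(-5\right) 16\right) = -84 + 52 \left(-80\right) = -84 - 4160 = -4244$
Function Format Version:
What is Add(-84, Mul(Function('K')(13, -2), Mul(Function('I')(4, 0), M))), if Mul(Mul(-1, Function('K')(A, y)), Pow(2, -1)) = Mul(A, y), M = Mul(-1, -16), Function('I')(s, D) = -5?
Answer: -4244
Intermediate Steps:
M = 16
Function('K')(A, y) = Mul(-2, A, y) (Function('K')(A, y) = Mul(-2, Mul(A, y)) = Mul(-2, A, y))
Add(-84, Mul(Function('K')(13, -2), Mul(Function('I')(4, 0), M))) = Add(-84, Mul(Mul(-2, 13, -2), Mul(-5, 16))) = Add(-84, Mul(52, -80)) = Add(-84, -4160) = -4244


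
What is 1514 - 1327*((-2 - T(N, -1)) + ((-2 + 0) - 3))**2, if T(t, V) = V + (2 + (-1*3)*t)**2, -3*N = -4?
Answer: -131186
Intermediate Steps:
N = 4/3 (N = -1/3*(-4) = 4/3 ≈ 1.3333)
T(t, V) = V + (2 - 3*t)**2
1514 - 1327*((-2 - T(N, -1)) + ((-2 + 0) - 3))**2 = 1514 - 1327*((-2 - (-1 + (-2 + 3*(4/3))**2)) + ((-2 + 0) - 3))**2 = 1514 - 1327*((-2 - (-1 + (-2 + 4)**2)) + (-2 - 3))**2 = 1514 - 1327*((-2 - (-1 + 2**2)) - 5)**2 = 1514 - 1327*((-2 - (-1 + 4)) - 5)**2 = 1514 - 1327*((-2 - 1*3) - 5)**2 = 1514 - 1327*((-2 - 3) - 5)**2 = 1514 - 1327*(-5 - 5)**2 = 1514 - 1327*(-10)**2 = 1514 - 1327*100 = 1514 - 132700 = -131186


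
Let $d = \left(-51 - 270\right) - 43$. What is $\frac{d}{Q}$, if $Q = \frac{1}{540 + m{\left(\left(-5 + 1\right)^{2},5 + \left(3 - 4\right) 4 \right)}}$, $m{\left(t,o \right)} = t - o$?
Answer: $-202020$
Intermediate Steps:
$d = -364$ ($d = -321 - 43 = -364$)
$Q = \frac{1}{555}$ ($Q = \frac{1}{540 - \left(5 - \left(-5 + 1\right)^{2} + \left(3 - 4\right) 4\right)} = \frac{1}{540 - \left(5 - 16 - 4\right)} = \frac{1}{540 + \left(16 - \left(5 - 4\right)\right)} = \frac{1}{540 + \left(16 - 1\right)} = \frac{1}{540 + 15} = \frac{1}{555} \approx 0.0018018$)
$\frac{d}{Q} = - 364 \frac{1}{\frac{1}{555}} = \left(-364\right) 555 = -202020$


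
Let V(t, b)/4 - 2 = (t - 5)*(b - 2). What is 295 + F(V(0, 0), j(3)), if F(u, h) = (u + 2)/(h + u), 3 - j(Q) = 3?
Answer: 7105/24 ≈ 296.04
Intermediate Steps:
V(t, b) = 8 + 4*(-5 + t)*(-2 + b) (V(t, b) = 8 + 4*((t - 5)*(b - 2)) = 8 + 4*((-5 + t)*(-2 + b)) = 8 + 4*(-5 + t)*(-2 + b))
j(Q) = 0 (j(Q) = 3 - 1*3 = 3 - 3 = 0)
F(u, h) = (2 + u)/(h + u)
295 + F(V(0, 0), j(3)) = 295 + (2 + (48 - 20*0 - 8*0 + 4*0*0))/(0 + (48 - 20*0 - 8*0 + 4*0*0)) = 295 + (2 + (48 + 0 + 0 + 0))/(0 + (48 + 0 + 0 + 0)) = 295 + (2 + 48)/(0 + 48) = 295 + 50/48 = 295 + (1/48)*50 = 295 + 25/24 = 7105/24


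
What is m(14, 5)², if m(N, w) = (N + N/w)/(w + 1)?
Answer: 196/25 ≈ 7.8400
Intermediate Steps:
m(N, w) = (N + N/w)/(1 + w)
m(14, 5)² = (14/5)² = 196/25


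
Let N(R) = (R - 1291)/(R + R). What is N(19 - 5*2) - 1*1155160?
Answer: -10397081/9 ≈ -1.1552e+6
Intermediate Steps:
N(R) = (-1291 + R)/(2*R) (N(R) = (-1291 + R)/((2*R)) = (-1291 + R)*(1/(2*R)) = (-1291 + R)/(2*R))
N(19 - 5*2) - 1*1155160 = (-1291 + (19 - 5*2))/(2*(19 - 5*2)) - 1*1155160 = (-1291 + (19 - 10))/(2*(19 - 10)) - 1155160 = (1/2)*(-1291 + 9)/9 - 1155160 = (1/2)*(1/9)*(-1282) - 1155160 = -641/9 - 1155160 = -10397081/9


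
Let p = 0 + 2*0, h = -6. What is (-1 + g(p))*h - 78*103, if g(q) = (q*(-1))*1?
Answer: -8028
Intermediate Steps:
p = 0 (p = 0 + 0 = 0)
g(q) = -q (g(q) = -q*1 = -q)
(-1 + g(p))*h - 78*103 = (-1 - 1*0)*(-6) - 78*103 = (-1 + 0)*(-6) - 8034 = -1*(-6) - 8034 = 6 - 8034 = -8028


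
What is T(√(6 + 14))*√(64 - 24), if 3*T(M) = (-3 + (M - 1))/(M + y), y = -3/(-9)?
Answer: -260*√2/179 + 128*√10/179 ≈ 0.20713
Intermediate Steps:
y = ⅓ (y = -3*(-⅑) = ⅓ ≈ 0.33333)
T(M) = (-4 + M)/(3*(⅓ + M)) (T(M) = ((-3 + (M - 1))/(M + ⅓))/3 = ((-3 + (-1 + M))/(⅓ + M))/3 = ((-4 + M)/(⅓ + M))/3 = (-4 + M)/(3*(⅓ + M)))
T(√(6 + 14))*√(64 - 24) = ((-4 + √(6 + 14))/(1 + 3*√(6 + 14)))*√(64 - 24) = ((-4 + √20)/(1 + 3*√20))*√40 = ((-4 + 2*√5)/(1 + 3*(2*√5)))*(2*√10) = ((-4 + 2*√5)/(1 + 6*√5))*(2*√10) = 2*√10*(-4 + 2*√5)/(1 + 6*√5)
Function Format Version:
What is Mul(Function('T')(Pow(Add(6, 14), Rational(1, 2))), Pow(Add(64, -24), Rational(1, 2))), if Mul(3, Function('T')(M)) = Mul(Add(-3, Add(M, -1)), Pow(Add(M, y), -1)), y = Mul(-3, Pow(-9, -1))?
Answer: Add(Mul(Rational(-260, 179), Pow(2, Rational(1, 2))), Mul(Rational(128, 179), Pow(10, Rational(1, 2)))) ≈ 0.20713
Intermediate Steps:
y = Rational(1, 3) (y = Mul(-3, Rational(-1, 9)) = Rational(1, 3) ≈ 0.33333)
Function('T')(M) = Mul(Rational(1, 3), Pow(Add(Rational(1, 3), M), -1), Add(-4, M)) (Function('T')(M) = Mul(Rational(1, 3), Mul(Add(-3, Add(M, -1)), Pow(Add(M, Rational(1, 3)), -1))) = Mul(Rational(1, 3), Mul(Add(-3, Add(-1, M)), Pow(Add(Rational(1, 3), M), -1))) = Mul(Rational(1, 3), Mul(Add(-4, M), Pow(Add(Rational(1, 3), M), -1))) = Mul(Rational(1, 3), Mul(Pow(Add(Rational(1, 3), M), -1), Add(-4, M))) = Mul(Rational(1, 3), Pow(Add(Rational(1, 3), M), -1), Add(-4, M)))
Mul(Function('T')(Pow(Add(6, 14), Rational(1, 2))), Pow(Add(64, -24), Rational(1, 2))) = Mul(Mul(Pow(Add(1, Mul(3, Pow(Add(6, 14), Rational(1, 2)))), -1), Add(-4, Pow(Add(6, 14), Rational(1, 2)))), Pow(Add(64, -24), Rational(1, 2))) = Mul(Mul(Pow(Add(1, Mul(3, Pow(20, Rational(1, 2)))), -1), Add(-4, Pow(20, Rational(1, 2)))), Pow(40, Rational(1, 2))) = Mul(Mul(Pow(Add(1, Mul(3, Mul(2, Pow(5, Rational(1, 2))))), -1), Add(-4, Mul(2, Pow(5, Rational(1, 2))))), Mul(2, Pow(10, Rational(1, 2)))) = Mul(Mul(Pow(Add(1, Mul(6, Pow(5, Rational(1, 2)))), -1), Add(-4, Mul(2, Pow(5, Rational(1, 2))))), Mul(2, Pow(10, Rational(1, 2)))) = Mul(2, Pow(10, Rational(1, 2)), Pow(Add(1, Mul(6, Pow(5, Rational(1, 2)))), -1), Add(-4, Mul(2, Pow(5, Rational(1, 2)))))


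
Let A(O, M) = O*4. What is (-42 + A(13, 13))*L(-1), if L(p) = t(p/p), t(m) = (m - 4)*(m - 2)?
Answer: 30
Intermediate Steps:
t(m) = (-4 + m)*(-2 + m)
L(p) = 3 (L(p) = 8 + (p/p)**2 - 6*p/p = 8 + 1**2 - 6*1 = 8 + 1 - 6 = 3)
A(O, M) = 4*O
(-42 + A(13, 13))*L(-1) = (-42 + 4*13)*3 = (-42 + 52)*3 = 10*3 = 30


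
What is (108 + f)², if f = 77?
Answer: 34225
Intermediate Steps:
(108 + f)² = (108 + 77)² = 185² = 34225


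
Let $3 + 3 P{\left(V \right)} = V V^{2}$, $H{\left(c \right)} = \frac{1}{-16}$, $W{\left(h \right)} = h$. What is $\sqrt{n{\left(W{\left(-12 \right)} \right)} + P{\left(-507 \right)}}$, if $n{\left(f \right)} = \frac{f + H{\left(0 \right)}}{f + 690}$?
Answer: $\frac{i \sqrt{319508196529062}}{2712} \approx 6591.0 i$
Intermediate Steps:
$H{\left(c \right)} = - \frac{1}{16}$
$P{\left(V \right)} = -1 + \frac{V^{3}}{3}$ ($P{\left(V \right)} = -1 + \frac{V V^{2}}{3} = -1 + \frac{V^{3}}{3}$)
$n{\left(f \right)} = \frac{- \frac{1}{16} + f}{690 + f}$ ($n{\left(f \right)} = \frac{f - \frac{1}{16}}{f + 690} = \frac{- \frac{1}{16} + f}{690 + f}$)
$\sqrt{n{\left(W{\left(-12 \right)} \right)} + P{\left(-507 \right)}} = \sqrt{\frac{- \frac{1}{16} - 12}{690 - 12} + \left(-1 + \frac{\left(-507\right)^{3}}{3}\right)} = \sqrt{\frac{1}{678} \left(- \frac{193}{16}\right) + \left(-1 + \frac{1}{3} \left(-130323843\right)\right)} = \sqrt{\frac{1}{678} \left(- \frac{193}{16}\right) - 43441282} = \sqrt{- \frac{193}{10848} - 43441282} = \sqrt{- \frac{471251027329}{10848}} = \frac{i \sqrt{319508196529062}}{2712}$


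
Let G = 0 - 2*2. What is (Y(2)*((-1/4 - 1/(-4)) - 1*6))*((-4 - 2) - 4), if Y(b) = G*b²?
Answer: -960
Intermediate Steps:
G = -4 (G = 0 - 4 = -4)
Y(b) = -4*b²
(Y(2)*((-1/4 - 1/(-4)) - 1*6))*((-4 - 2) - 4) = ((-4*2²)*((-1/4 - 1/(-4)) - 1*6))*((-4 - 2) - 4) = ((-4*4)*((-1*¼ - 1*(-¼)) - 6))*(-6 - 4) = -16*((-¼ + ¼) - 6)*(-10) = -16*(0 - 6)*(-10) = -16*(-6)*(-10) = 96*(-10) = -960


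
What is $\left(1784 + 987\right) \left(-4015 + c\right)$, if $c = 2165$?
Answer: $-5126350$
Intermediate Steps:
$\left(1784 + 987\right) \left(-4015 + c\right) = \left(1784 + 987\right) \left(-4015 + 2165\right) = 2771 \left(-1850\right) = -5126350$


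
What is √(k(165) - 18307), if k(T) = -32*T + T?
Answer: 7*I*√478 ≈ 153.04*I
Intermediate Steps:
k(T) = -31*T
√(k(165) - 18307) = √(-31*165 - 18307) = √(-5115 - 18307) = √(-23422) = 7*I*√478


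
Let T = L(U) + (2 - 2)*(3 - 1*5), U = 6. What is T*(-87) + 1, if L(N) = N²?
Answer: -3131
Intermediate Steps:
T = 36 (T = 6² + (2 - 2)*(3 - 1*5) = 36 + 0*(3 - 5) = 36 + 0*(-2) = 36 + 0 = 36)
T*(-87) + 1 = 36*(-87) + 1 = -3132 + 1 = -3131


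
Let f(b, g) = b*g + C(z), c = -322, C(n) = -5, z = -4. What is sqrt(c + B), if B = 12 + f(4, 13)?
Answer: I*sqrt(263) ≈ 16.217*I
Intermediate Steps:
f(b, g) = -5 + b*g (f(b, g) = b*g - 5 = -5 + b*g)
B = 59 (B = 12 + (-5 + 4*13) = 12 + (-5 + 52) = 12 + 47 = 59)
sqrt(c + B) = sqrt(-322 + 59) = sqrt(-263) = I*sqrt(263)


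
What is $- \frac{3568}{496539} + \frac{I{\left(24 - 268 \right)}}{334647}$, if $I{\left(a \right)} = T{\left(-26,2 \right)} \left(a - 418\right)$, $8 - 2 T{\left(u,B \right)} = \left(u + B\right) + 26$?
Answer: $- \frac{242238550}{18462809637} \approx -0.01312$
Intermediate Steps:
$T{\left(u,B \right)} = -9 - \frac{B}{2} - \frac{u}{2}$ ($T{\left(u,B \right)} = 4 - \frac{\left(u + B\right) + 26}{2} = 4 - \frac{\left(B + u\right) + 26}{2} = 4 - \frac{26 + B + u}{2} = 4 - \left(13 + \frac{B}{2} + \frac{u}{2}\right) = -9 - \frac{B}{2} - \frac{u}{2}$)
$I{\left(a \right)} = -1254 + 3 a$ ($I{\left(a \right)} = \left(-9 - 1 - -13\right) \left(a - 418\right) = \left(-9 - 1 + 13\right) \left(-418 + a\right) = 3 \left(-418 + a\right) = -1254 + 3 a$)
$- \frac{3568}{496539} + \frac{I{\left(24 - 268 \right)}}{334647} = - \frac{3568}{496539} + \frac{-1254 + 3 \left(24 - 268\right)}{334647} = \left(-3568\right) \frac{1}{496539} + \left(-1254 + 3 \left(24 - 268\right)\right) \frac{1}{334647} = - \frac{3568}{496539} + \left(-1254 + 3 \left(-244\right)\right) \frac{1}{334647} = - \frac{3568}{496539} + \left(-1254 - 732\right) \frac{1}{334647} = - \frac{3568}{496539} - \frac{662}{111549} = - \frac{242238550}{18462809637}$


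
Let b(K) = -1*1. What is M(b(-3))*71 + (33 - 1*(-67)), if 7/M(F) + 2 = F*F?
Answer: -397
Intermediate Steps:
b(K) = -1
M(F) = 7/(-2 + F²) (M(F) = 7/(-2 + F*F) = 7/(-2 + F²))
M(b(-3))*71 + (33 - 1*(-67)) = (7/(-2 + (-1)²))*71 + (33 - 1*(-67)) = (7/(-2 + 1))*71 + (33 + 67) = (7/(-1))*71 + 100 = (7*(-1))*71 + 100 = -7*71 + 100 = -497 + 100 = -397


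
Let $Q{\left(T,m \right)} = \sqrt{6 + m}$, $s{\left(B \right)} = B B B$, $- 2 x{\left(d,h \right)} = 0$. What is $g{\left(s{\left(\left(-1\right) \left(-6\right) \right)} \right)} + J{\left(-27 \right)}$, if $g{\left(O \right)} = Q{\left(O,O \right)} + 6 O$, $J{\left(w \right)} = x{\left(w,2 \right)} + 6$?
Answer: $1302 + \sqrt{222} \approx 1316.9$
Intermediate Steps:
$x{\left(d,h \right)} = 0$ ($x{\left(d,h \right)} = \left(- \frac{1}{2}\right) 0 = 0$)
$s{\left(B \right)} = B^{3}$ ($s{\left(B \right)} = B^{2} B = B^{3}$)
$J{\left(w \right)} = 6$ ($J{\left(w \right)} = 0 + 6 = 6$)
$g{\left(O \right)} = \sqrt{6 + O} + 6 O$
$g{\left(s{\left(\left(-1\right) \left(-6\right) \right)} \right)} + J{\left(-27 \right)} = \left(\sqrt{6 + \left(\left(-1\right) \left(-6\right)\right)^{3}} + 6 \left(\left(-1\right) \left(-6\right)\right)^{3}\right) + 6 = \left(\sqrt{6 + 6^{3}} + 6 \cdot 6^{3}\right) + 6 = \left(\sqrt{6 + 216} + 6 \cdot 216\right) + 6 = \left(\sqrt{222} + 1296\right) + 6 = \left(1296 + \sqrt{222}\right) + 6 = 1302 + \sqrt{222}$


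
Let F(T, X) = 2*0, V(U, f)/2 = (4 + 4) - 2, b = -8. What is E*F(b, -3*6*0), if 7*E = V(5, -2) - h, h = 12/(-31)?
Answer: 0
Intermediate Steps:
V(U, f) = 12 (V(U, f) = 2*((4 + 4) - 2) = 2*(8 - 2) = 2*6 = 12)
h = -12/31 (h = 12*(-1/31) = -12/31 ≈ -0.38710)
F(T, X) = 0
E = 384/217 (E = (12 - 1*(-12/31))/7 = (12 + 12/31)/7 = (⅐)*(384/31) = 384/217 ≈ 1.7696)
E*F(b, -3*6*0) = (384/217)*0 = 0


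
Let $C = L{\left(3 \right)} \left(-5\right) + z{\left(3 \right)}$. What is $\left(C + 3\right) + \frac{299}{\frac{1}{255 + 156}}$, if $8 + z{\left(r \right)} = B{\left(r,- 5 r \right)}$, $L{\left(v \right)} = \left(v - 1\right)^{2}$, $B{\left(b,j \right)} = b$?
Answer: $122867$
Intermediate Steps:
$L{\left(v \right)} = \left(-1 + v\right)^{2}$
$z{\left(r \right)} = -8 + r$
$C = -25$ ($C = \left(-1 + 3\right)^{2} \left(-5\right) + \left(-8 + 3\right) = 2^{2} \left(-5\right) - 5 = 4 \left(-5\right) - 5 = -20 - 5 = -25$)
$\left(C + 3\right) + \frac{299}{\frac{1}{255 + 156}} = \left(-25 + 3\right) + \frac{299}{\frac{1}{255 + 156}} = -22 + \frac{299}{\frac{1}{411}} = -22 + 299 \frac{1}{\frac{1}{411}} = -22 + 299 \cdot 411 = -22 + 122889 = 122867$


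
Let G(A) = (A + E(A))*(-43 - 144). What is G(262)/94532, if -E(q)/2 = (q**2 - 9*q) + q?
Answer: 12419979/47266 ≈ 262.77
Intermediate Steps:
E(q) = -2*q**2 + 16*q (E(q) = -2*((q**2 - 9*q) + q) = -2*(q**2 - 8*q) = -2*q**2 + 16*q)
G(A) = -187*A - 374*A*(8 - A) (G(A) = (A + 2*A*(8 - A))*(-43 - 144) = (A + 2*A*(8 - A))*(-187) = -187*A - 374*A*(8 - A))
G(262)/94532 = (187*262*(-17 + 2*262))/94532 = (187*262*(-17 + 524))*(1/94532) = (187*262*507)*(1/94532) = 24839958*(1/94532) = 12419979/47266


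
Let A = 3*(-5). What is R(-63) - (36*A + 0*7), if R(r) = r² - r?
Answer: 4572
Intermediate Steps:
A = -15
R(-63) - (36*A + 0*7) = -63*(-1 - 63) - (36*(-15) + 0*7) = -63*(-64) - (-540 + 0) = 4032 - 1*(-540) = 4032 + 540 = 4572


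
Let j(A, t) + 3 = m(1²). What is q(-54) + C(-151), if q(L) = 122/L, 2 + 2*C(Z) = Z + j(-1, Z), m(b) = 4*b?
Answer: -2113/27 ≈ -78.259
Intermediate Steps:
j(A, t) = 1 (j(A, t) = -3 + 4*1² = -3 + 4*1 = -3 + 4 = 1)
C(Z) = -½ + Z/2 (C(Z) = -1 + (Z + 1)/2 = -1 + (1 + Z)/2 = -1 + (½ + Z/2) = -½ + Z/2)
q(-54) + C(-151) = 122/(-54) + (-½ + (½)*(-151)) = 122*(-1/54) + (-½ - 151/2) = -61/27 - 76 = -2113/27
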